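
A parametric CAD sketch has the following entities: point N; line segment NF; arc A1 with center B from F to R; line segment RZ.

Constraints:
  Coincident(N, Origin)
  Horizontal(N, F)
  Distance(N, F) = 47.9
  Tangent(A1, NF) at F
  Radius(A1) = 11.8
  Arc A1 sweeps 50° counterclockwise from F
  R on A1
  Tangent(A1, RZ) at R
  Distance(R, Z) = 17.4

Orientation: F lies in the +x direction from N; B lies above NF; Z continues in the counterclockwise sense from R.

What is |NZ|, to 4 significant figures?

70.35

N is at the origin; NF is horizontal with |NF| = 47.9 and F on the +x side, so F = (47.90, 0.000). A1 meets NF tangentially, so BF is at right angles to NF, so B = F + (0, 11.8) = (47.90, 11.80). On A1, F sits at bearing -90° from B; a 50° counterclockwise sweep puts R at bearing -40°, so R = B + 11.8·(cos -40°, sin -40°) = (56.94, 4.215). Tangency of A1 to RZ means the radius BR is perpendicular to RZ, so RZ runs along (−sin -40°, cos -40°); with |RZ| = 17.4, Z = (68.12, 17.54). Then |NZ| = |Z − N| = 70.35.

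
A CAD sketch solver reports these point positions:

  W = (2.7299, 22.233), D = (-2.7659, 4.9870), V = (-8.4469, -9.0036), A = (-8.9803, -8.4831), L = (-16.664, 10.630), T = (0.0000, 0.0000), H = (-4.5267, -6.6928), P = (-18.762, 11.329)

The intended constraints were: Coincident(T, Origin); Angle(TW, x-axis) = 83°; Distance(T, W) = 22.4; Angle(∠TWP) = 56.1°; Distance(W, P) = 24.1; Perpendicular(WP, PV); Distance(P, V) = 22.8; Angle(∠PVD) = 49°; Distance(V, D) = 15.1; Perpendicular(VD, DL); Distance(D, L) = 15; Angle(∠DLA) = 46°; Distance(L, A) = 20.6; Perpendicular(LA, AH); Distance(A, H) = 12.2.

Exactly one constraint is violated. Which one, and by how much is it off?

Distance(A, H) = 12.2 — off by 7.40.

T = (0.00, 0.00) ✓; TW at 83.00° ✓; |TW| = 22.40 ✓; ∠TWP = 56.10° ✓; |WP| = 24.10 ✓; ∠(WP, PV) = 90.00° ✓; |PV| = 22.80 ✓; ∠PVD = 49.00° ✓; |VD| = 15.10 ✓; ∠(VD, DL) = 90.00° ✓; |DL| = 15.00 ✓; ∠DLA = 46.00° ✓; |LA| = 20.60 ✓; ∠(LA, AH) = 90.00° ✓; |AH| = 4.800 ✗.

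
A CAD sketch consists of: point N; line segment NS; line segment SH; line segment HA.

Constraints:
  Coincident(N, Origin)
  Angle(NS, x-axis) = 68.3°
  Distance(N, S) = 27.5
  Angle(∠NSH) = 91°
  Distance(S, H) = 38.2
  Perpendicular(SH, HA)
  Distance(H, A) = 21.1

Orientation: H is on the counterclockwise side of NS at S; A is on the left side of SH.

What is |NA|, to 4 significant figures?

39.21

N is at the origin; NS runs at 68.3° with length 27.5, so S = 27.5·(cos 68.3°, sin 68.3°) = (10.17, 25.55). ∠NSH = 91.0°, so SH runs at 68.3° + (180° − 91.0°) = 157.3° from the x-axis; with |SH| = 38.2, H = S + 38.2·(cos 157.3°, sin 157.3°) = (-25.07, 40.29). SH is perpendicular to HA; with |HA| = 21.1 on the left of SH, A = H + 21.1·(-0.3859, -0.9225) = (-33.22, 20.83). Then |NA| = |A − N| = 39.21.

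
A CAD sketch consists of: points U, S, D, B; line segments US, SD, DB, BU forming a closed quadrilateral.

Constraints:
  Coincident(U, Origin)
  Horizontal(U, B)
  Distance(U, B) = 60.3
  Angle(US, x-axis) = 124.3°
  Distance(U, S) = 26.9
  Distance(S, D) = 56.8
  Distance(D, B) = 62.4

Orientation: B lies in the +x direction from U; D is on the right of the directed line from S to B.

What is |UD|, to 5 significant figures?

31.098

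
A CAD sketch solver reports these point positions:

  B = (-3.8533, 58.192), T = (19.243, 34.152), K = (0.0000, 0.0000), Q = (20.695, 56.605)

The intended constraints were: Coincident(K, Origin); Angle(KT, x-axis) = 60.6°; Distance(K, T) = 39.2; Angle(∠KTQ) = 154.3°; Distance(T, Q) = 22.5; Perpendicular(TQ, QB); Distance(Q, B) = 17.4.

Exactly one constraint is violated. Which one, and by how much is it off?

Distance(Q, B) = 17.4 — off by 7.20.

K = (0.00, 0.00) ✓; KT at 60.60° ✓; |KT| = 39.20 ✓; ∠KTQ = 154.3° ✓; |TQ| = 22.50 ✓; ∠(TQ, QB) = 90.00° ✓; |QB| = 24.60 ✗.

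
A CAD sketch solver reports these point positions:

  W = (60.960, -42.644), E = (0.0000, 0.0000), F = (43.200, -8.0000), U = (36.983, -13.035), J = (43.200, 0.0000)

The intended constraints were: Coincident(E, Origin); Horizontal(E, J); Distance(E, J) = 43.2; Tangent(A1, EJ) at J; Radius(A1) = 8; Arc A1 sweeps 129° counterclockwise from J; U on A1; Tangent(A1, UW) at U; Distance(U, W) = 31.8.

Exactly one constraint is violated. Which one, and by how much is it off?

Distance(U, W) = 31.8 — off by 6.30.

E = (0.00, 0.00) ✓; E.y = 0.00, J.y = 0.00 ✓; |EJ| = 43.20 ✓; ∠(FJ, JE) = 90.00° ✓; |FJ| = 8.000 ✓; bearing(F→U) − bearing(F→J) = 129.0° ✓; |FU| = 8.000 ✓; ∠(FU, UW) = 90.00° ✓; |UW| = 38.10 ✗.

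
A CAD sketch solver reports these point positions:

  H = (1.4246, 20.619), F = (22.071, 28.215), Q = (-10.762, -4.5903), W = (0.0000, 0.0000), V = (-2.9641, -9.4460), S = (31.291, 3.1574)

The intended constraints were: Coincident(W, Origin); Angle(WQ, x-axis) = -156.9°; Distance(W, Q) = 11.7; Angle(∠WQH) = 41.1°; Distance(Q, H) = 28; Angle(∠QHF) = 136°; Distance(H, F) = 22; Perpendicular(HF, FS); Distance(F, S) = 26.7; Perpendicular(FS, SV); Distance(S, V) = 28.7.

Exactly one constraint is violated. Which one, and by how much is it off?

Distance(S, V) = 28.7 — off by 7.80.

W = (0.00, 0.00) ✓; WQ at -156.9° ✓; |WQ| = 11.70 ✓; ∠WQH = 41.10° ✓; |QH| = 28.00 ✓; ∠QHF = 136.0° ✓; |HF| = 22.00 ✓; ∠(HF, FS) = 90.00° ✓; |FS| = 26.70 ✓; ∠(FS, SV) = 90.00° ✓; |SV| = 36.50 ✗.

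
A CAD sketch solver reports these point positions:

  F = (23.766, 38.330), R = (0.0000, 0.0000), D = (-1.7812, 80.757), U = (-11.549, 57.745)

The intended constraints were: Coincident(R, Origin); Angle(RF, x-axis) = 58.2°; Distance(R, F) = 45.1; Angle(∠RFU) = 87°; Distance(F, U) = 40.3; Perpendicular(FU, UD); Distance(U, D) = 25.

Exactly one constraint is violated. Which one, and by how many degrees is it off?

Perpendicular(FU, UD) — off by 5.80°.

R = (0.00, 0.00) ✓; RF at 58.20° ✓; |RF| = 45.10 ✓; ∠RFU = 87.00° ✓; |FU| = 40.30 ✓; ∠(FU, UD) = 84.20° ✗; |UD| = 25.00 ✓.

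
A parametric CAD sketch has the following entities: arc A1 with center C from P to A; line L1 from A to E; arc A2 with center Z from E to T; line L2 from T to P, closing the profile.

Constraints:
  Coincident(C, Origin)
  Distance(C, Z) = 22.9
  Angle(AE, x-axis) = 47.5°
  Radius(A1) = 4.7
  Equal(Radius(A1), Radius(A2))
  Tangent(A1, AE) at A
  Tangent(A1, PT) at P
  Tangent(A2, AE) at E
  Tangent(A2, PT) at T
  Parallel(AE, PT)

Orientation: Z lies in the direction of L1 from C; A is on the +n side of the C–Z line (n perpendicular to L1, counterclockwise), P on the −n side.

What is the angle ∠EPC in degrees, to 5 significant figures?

67.683°

The slot axis is L1's direction at 47.5°, so u = (cos 47.5°, sin 47.5°) = (0.67559, 0.73728) and n = (−sin 47.5°, cos 47.5°) = (-0.73728, 0.67559). C is at the origin and Z lies 22.9 along u from C, so Z = 22.9·u = (15.471, 16.884). Tangency of A1 to both parallel lines with radius 4.7 puts A and P at C ± 4.7·n: A = (-3.4652, 3.1753), P = (3.4652, -3.1753). Equal radii place E and T the same way about Z: E = Z + 4.7·n = (12.006, 20.059), T = Z − 4.7·n = (18.936, 13.708). Then cos ∠EPC = PE·PC / (|PE||PC|), giving 67.683°.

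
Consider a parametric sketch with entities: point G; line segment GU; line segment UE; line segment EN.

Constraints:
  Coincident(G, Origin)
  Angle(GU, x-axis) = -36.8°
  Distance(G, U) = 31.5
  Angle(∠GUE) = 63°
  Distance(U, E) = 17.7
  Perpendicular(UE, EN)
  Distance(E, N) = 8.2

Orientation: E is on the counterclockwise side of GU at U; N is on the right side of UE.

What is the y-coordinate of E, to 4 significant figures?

-1.428

G is at the origin; GU runs at -36.8° with length 31.5, so U = 31.5·(cos -36.8°, sin -36.8°) = (25.22, -18.87). ∠GUE = 63.0°, so UE runs at -36.8° + (180° − 63.0°) = 80.20° from the x-axis; with |UE| = 17.7, E = U + 17.7·(cos 80.20°, sin 80.20°) = (28.24, -1.428). So E.y = -1.428.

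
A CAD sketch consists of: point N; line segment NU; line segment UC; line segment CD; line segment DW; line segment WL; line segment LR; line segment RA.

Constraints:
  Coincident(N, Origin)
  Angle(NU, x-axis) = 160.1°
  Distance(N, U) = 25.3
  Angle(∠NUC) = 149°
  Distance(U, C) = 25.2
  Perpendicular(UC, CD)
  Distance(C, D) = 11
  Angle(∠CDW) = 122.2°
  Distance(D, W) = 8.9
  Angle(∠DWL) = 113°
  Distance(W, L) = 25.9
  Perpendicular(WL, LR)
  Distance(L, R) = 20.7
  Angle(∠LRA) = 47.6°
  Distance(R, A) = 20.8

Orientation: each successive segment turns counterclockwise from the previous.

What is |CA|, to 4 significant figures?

13.09

The perpendicularity gives LR at right angles to WL, so LR runs at 135.9°; with |LR| = 20.7, R = (-34.94, 22.77). ∠LRA = 47.6° gives RA at -91.70° from the x-axis; with |RA| = 20.8, A = (-35.55, 1.976). Then |CA| = |A − C| = 13.09.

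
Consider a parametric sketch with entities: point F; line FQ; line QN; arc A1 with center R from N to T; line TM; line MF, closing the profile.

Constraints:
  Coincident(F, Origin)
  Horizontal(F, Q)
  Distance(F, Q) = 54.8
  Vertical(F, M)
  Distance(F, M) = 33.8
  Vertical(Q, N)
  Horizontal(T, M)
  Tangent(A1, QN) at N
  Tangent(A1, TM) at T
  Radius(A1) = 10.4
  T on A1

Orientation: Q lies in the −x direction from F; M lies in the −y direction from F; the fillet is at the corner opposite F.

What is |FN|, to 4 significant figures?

59.59

The virtual corner opposite F is at (-54.80, -33.80). Since A1 is tangent to QN there, RN ⟂ QN and since A1 is tangent to TM there, RT ⟂ TM, with radius 10.4, so the center R sits 10.4 in from both sides at R = (-44.40, -23.40). That places the tangent points at N = (-54.80, -23.40) on QN and T = (-44.40, -33.80) on TM. Then |FN| = |N − F| = 59.59.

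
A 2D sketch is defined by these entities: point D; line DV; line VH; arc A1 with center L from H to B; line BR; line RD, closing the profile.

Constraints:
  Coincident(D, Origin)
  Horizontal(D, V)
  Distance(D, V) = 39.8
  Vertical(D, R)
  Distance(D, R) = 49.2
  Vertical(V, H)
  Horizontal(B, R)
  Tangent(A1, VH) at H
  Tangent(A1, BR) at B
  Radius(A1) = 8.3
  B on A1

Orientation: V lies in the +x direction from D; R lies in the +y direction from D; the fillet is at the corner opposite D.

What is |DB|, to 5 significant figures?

58.420

D is at the origin; DV is horizontal with |DV| = 39.8 and V on the +x side, so V = (39.800, 0.0000). D and R share the same x with |DR| = 49.2 and R on the +y side, so R = (0.0000, 49.200). The virtual corner opposite D is at (39.800, 49.200). A1 meets VH tangentially, so LH is at right angles to VH and tangency of A1 to BR means the radius LB is perpendicular to BR, with radius 8.3, so the center L sits 8.3 in from both sides at L = (31.500, 40.900). That places the tangent points at H = (39.800, 40.900) on VH and B = (31.500, 49.200) on BR. Then |DB| = |B − D| = 58.420.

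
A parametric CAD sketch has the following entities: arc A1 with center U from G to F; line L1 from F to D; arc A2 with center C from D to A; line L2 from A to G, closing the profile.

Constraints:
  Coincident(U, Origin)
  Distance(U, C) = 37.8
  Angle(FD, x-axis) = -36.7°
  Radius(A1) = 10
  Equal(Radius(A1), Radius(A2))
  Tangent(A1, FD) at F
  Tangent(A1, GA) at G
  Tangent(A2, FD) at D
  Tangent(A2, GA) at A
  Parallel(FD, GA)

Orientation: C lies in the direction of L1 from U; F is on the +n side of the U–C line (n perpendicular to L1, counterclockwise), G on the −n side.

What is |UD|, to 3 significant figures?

39.1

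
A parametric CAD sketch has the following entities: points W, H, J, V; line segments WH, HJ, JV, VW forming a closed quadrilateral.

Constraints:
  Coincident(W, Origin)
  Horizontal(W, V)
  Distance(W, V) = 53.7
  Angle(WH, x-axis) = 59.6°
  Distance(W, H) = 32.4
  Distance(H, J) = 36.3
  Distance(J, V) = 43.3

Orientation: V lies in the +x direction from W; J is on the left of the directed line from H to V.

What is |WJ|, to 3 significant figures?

65.5

W is at the origin; WV is horizontal with |WV| = 53.7 and V in +x, so V = (53.7, 0). WH runs at 59.6° with |WH| = 32.4, so H = (16.4, 27.9). J is determined by |HJ| = 36.3 and |JV| = 43.3 together: it lies at the intersection of circle(H, 36.3) and circle(V, 43.3). With |HV| = 46.6, the foot of the radical line on HV is 17.3 from H and the perpendicular offset is √(36.3² − 17.3²) = 31.9. Taking the left-of-HV solution: J = (49.4, 43.1).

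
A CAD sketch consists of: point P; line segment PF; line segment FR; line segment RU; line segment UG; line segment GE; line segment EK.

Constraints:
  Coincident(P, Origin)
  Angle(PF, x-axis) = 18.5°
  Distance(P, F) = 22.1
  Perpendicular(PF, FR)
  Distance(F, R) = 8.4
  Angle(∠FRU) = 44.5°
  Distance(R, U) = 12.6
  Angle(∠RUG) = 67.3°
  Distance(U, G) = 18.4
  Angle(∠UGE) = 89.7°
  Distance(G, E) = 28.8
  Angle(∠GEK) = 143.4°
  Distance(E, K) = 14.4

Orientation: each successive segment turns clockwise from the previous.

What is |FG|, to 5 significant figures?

11.098

P is at the origin; PF runs at 18.5° with length 22.1, so F = (20.958, 7.0124). The perpendicularity gives FR at right angles to PF, so FR runs at -71.500°; with |FR| = 8.4, R = (23.623, -0.95349). ∠FRU = 44.5° gives RU at 153.00° from the x-axis; with |RU| = 12.6, U = (12.397, 4.7668). ∠RUG = 67.3° gives UG at 40.300° from the x-axis; with |UG| = 18.4, G = (26.430, 16.668). Then |FG| = |G − F| = 11.098.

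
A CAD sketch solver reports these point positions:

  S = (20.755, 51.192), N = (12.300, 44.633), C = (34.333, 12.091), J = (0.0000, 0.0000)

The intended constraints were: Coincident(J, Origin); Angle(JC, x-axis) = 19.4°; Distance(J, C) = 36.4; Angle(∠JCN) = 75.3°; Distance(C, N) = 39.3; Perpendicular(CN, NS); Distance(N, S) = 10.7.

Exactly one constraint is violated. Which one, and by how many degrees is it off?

Perpendicular(CN, NS) — off by 3.70°.

J = (0.00, 0.00) ✓; JC at 19.40° ✓; |JC| = 36.40 ✓; ∠JCN = 75.30° ✓; |CN| = 39.30 ✓; ∠(CN, NS) = 86.30° ✗; |NS| = 10.70 ✓.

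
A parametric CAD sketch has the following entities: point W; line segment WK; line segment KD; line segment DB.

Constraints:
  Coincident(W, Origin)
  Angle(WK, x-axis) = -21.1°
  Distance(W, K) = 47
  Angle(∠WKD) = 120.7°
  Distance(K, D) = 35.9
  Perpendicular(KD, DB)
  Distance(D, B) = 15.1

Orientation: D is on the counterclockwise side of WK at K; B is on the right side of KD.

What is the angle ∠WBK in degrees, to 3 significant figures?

20.0°

W is at the origin; WK runs at -21.1° with length 47.0, so K = 47.0·(cos -21.1°, sin -21.1°) = (43.8, -16.9). ∠WKD = 120.7°, so KD runs at -21.1° + (180° − 120.7°) = 38.2° from the x-axis; with |KD| = 35.9, D = K + 35.9·(cos 38.2°, sin 38.2°) = (72.1, 5.28). The perpendicularity gives DB at right angles to KD; with |DB| = 15.1 on the right of KD, B = D + 15.1·(0.618, -0.786) = (81.4, -6.59). Then cos ∠WBK = BW·BK / (|BW||BK|), giving 20.0°.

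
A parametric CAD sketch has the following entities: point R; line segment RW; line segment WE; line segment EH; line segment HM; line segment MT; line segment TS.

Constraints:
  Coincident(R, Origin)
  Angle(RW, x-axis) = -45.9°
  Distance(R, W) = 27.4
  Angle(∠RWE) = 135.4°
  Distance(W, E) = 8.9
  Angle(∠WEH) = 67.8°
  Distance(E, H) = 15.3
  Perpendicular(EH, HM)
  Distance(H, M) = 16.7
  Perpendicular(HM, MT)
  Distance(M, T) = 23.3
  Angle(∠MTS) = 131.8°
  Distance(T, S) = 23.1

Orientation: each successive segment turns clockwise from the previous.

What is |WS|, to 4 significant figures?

28.16

HM ⟂ MT, so MT runs at -22.70°; with |MT| = 23.3, T = (32.82, -16.26). ∠MTS = 131.8° gives TS at -70.90° from the x-axis; with |TS| = 23.1, S = (40.37, -38.09). Then |WS| = |S − W| = 28.16.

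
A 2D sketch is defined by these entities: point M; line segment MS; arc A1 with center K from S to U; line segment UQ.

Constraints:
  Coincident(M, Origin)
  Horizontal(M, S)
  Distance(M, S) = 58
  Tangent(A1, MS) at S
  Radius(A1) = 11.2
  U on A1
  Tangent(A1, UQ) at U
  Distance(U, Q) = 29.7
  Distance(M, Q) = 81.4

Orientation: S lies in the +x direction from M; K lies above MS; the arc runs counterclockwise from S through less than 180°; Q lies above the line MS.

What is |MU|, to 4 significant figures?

69.99

Checks: |KU| = 11.20 ✓; ∠(KU, UQ) = 90.00° ✓; |UQ| = 29.70 ✓; |MQ| = 81.40 ✓.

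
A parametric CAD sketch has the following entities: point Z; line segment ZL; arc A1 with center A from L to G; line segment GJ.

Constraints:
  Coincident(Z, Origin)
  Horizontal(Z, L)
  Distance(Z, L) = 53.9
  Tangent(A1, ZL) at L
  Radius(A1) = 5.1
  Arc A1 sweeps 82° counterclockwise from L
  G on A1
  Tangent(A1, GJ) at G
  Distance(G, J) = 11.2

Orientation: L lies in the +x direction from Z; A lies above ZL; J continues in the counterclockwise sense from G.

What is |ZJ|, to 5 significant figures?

62.458

On A1, L sits at bearing -90° from A; an 82° counterclockwise sweep puts G at bearing -8°, so G = A + 5.1·(cos -8°, sin -8°) = (58.950, 4.3902). Tangency of A1 to GJ means the radius AG is perpendicular to GJ, so GJ runs along (−sin -8°, cos -8°); with |GJ| = 11.2, J = (60.509, 15.481). Then |ZJ| = |J − Z| = 62.458.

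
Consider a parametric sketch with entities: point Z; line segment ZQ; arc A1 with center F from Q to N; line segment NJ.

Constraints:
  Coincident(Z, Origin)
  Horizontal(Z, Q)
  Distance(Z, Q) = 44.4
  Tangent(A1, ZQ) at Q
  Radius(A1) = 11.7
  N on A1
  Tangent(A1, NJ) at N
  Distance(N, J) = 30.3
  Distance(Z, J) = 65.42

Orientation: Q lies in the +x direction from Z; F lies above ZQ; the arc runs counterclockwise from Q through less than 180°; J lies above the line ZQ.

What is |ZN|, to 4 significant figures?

57.61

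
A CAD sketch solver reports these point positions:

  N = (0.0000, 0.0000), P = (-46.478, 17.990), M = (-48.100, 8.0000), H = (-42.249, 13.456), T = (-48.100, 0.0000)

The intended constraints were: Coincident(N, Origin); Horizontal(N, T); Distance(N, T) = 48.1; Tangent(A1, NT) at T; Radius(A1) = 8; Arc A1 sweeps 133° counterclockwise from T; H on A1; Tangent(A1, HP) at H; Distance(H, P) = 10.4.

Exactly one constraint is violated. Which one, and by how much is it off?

Distance(H, P) = 10.4 — off by 4.20.

N = (0.00, 0.00) ✓; N.y = 0.00, T.y = 0.00 ✓; |NT| = 48.10 ✓; ∠(MT, TN) = 90.00° ✓; |MT| = 8.000 ✓; bearing(M→H) − bearing(M→T) = 133.0° ✓; |MH| = 8.000 ✓; ∠(MH, HP) = 89.99° ✓; |HP| = 6.200 ✗.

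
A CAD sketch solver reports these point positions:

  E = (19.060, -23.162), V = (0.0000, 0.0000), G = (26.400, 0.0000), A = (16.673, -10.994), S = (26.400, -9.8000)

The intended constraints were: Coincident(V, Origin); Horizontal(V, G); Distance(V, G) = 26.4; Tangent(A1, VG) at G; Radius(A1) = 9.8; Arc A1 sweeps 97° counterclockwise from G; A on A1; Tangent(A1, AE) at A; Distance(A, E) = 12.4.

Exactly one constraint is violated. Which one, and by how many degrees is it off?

Tangent(A1, AE) at A — off by 4.10°.

V = (0.00, 0.00) ✓; V.y = 0.00, G.y = 0.00 ✓; |VG| = 26.40 ✓; ∠(SG, GV) = 90.00° ✓; |SG| = 9.800 ✓; bearing(S→A) − bearing(S→G) = 97.00° ✓; |SA| = 9.800 ✓; ∠(SA, AE) = 85.90° ✗; |AE| = 12.40 ✓.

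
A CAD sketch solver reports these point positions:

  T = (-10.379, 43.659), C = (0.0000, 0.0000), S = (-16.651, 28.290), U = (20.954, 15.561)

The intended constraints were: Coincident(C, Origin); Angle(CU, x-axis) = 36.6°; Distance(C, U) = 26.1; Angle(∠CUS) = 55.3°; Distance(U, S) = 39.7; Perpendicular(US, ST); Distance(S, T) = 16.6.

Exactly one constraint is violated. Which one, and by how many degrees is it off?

Perpendicular(US, ST) — off by 3.50°.

C = (0.00, 0.00) ✓; CU at 36.60° ✓; |CU| = 26.10 ✓; ∠CUS = 55.30° ✓; |US| = 39.70 ✓; ∠(US, ST) = 93.50° ✗; |ST| = 16.60 ✓.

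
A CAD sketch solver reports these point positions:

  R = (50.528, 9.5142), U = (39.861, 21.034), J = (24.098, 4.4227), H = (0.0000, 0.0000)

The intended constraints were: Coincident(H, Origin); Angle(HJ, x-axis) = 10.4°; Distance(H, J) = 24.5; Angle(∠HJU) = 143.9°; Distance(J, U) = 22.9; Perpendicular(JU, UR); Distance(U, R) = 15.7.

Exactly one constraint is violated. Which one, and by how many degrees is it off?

Perpendicular(JU, UR) — off by 3.70°.

H = (0.00, 0.00) ✓; HJ at 10.40° ✓; |HJ| = 24.50 ✓; ∠HJU = 143.9° ✓; |JU| = 22.90 ✓; ∠(JU, UR) = 93.70° ✗; |UR| = 15.70 ✓.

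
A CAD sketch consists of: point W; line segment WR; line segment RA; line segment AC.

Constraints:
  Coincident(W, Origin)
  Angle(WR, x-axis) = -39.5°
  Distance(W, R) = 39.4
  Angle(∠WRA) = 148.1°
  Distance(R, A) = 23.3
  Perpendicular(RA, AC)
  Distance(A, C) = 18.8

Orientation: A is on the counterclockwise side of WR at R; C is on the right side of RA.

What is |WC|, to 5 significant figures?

69.212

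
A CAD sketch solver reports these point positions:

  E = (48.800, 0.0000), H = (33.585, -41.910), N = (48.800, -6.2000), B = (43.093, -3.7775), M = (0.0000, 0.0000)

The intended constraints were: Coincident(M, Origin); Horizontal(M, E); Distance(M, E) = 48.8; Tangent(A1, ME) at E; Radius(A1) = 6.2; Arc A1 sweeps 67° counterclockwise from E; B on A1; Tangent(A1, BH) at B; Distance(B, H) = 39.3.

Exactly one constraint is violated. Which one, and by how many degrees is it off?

Tangent(A1, BH) at B — off by 9.00°.

M = (0.00, 0.00) ✓; M.y = 0.00, E.y = 0.00 ✓; |ME| = 48.80 ✓; ∠(NE, EM) = 90.00° ✓; |NE| = 6.200 ✓; bearing(N→B) − bearing(N→E) = 67.00° ✓; |NB| = 6.200 ✓; ∠(NB, BH) = 81.00° ✗; |BH| = 39.30 ✓.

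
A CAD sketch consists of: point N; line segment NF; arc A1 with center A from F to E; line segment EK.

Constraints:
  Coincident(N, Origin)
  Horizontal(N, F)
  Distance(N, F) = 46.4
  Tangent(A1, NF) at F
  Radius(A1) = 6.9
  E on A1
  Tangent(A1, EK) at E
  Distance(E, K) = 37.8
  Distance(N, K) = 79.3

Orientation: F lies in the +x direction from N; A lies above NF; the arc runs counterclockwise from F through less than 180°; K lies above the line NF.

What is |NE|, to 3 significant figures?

52.6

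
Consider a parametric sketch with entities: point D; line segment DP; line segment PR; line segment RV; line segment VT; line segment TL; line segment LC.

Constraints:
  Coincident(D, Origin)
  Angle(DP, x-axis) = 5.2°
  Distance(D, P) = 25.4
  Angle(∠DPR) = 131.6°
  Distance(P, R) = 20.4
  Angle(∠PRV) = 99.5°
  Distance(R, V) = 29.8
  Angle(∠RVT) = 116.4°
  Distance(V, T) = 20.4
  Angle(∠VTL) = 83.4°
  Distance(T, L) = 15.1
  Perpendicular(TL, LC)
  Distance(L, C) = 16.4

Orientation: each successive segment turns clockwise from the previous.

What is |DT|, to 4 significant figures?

34.03

D is at the origin; DP runs at 5.2° with length 25.4, so P = (25.30, 2.302). ∠DPR = 131.6° gives PR at -43.20° from the x-axis; with |PR| = 20.4, R = (40.17, -11.66). ∠PRV = 99.5° gives RV at -123.7° from the x-axis; with |RV| = 29.8, V = (23.63, -36.45). ∠RVT = 116.4° gives VT at 172.7° from the x-axis; with |VT| = 20.4, T = (3.397, -33.86). Then |DT| = |T − D| = 34.03.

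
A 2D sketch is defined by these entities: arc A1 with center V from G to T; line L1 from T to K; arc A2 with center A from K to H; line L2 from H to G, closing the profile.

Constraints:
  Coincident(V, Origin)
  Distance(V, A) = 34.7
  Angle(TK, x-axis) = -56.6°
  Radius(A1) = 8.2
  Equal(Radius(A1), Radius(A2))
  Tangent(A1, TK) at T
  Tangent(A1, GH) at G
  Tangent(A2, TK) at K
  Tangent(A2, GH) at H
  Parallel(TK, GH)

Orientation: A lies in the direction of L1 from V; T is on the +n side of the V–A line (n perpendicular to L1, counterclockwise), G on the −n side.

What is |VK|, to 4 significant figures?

35.66

The slot axis is L1's direction at -56.6°, so u = (cos -56.6°, sin -56.6°) = (0.5505, -0.8348) and n = (−sin -56.6°, cos -56.6°) = (0.8348, 0.5505). V is at the origin and A lies 34.7 along u from V, so A = 34.7·u = (19.10, -28.97). Tangency of A1 to both parallel lines with radius 8.2 puts T and G at V ± 8.2·n: T = (6.846, 4.514), G = (-6.846, -4.514). Equal radii place K and H the same way about A: K = A + 8.2·n = (25.95, -24.46), H = A − 8.2·n = (12.26, -33.48). Then |VK| = |K − V| = 35.66.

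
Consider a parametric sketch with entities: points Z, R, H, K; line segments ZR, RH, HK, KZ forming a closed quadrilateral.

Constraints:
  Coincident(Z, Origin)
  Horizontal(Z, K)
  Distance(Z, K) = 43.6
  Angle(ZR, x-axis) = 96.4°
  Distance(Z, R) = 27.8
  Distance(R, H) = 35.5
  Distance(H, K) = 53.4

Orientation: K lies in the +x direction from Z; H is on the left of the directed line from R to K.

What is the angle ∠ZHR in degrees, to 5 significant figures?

24.959°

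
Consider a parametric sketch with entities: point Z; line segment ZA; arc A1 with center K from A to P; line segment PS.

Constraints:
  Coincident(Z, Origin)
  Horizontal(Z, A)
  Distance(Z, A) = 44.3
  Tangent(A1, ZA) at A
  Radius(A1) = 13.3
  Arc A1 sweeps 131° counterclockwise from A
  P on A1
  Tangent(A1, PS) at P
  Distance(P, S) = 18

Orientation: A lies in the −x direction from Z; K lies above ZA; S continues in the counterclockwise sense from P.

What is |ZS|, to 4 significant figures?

58.23

Z is at the origin; ZA is horizontal with |ZA| = 44.3 and A on the −x side, so A = (-44.30, 0.000). Since A1 is tangent to ZA there, KA ⟂ ZA, so K = A + (0, 13.3) = (-44.30, 13.30). On A1, A sits at bearing -90° from K; a 131° counterclockwise sweep puts P at bearing 41°, so P = K + 13.3·(cos 41°, sin 41°) = (-34.26, 22.03). Tangency of A1 to PS means the radius KP is perpendicular to PS, so PS runs along (−sin 41°, cos 41°); with |PS| = 18.0, S = (-46.07, 35.61). Then |ZS| = |S − Z| = 58.23.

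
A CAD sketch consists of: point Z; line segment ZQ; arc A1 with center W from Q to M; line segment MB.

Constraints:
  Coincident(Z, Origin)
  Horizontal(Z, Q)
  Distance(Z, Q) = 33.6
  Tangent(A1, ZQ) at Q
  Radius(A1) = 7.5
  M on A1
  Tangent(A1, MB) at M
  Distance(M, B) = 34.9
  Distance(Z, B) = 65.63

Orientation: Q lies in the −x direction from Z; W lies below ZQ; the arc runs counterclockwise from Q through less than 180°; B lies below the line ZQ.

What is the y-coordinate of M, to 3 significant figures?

-4.45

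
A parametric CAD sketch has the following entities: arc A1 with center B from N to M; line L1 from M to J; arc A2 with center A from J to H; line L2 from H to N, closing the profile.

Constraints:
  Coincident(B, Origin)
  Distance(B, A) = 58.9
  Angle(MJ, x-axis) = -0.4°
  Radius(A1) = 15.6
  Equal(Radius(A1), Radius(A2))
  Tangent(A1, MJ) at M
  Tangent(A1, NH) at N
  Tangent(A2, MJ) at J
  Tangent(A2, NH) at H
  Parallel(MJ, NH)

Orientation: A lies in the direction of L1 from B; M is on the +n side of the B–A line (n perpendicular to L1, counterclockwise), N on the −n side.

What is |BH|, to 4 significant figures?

60.93

The slot axis is L1's direction at -0.4°, so u = (cos -0.4°, sin -0.4°) = (1.000, -0.006981) and n = (−sin -0.4°, cos -0.4°) = (0.006981, 1.000). B is at the origin and A lies 58.9 along u from B, so A = 58.9·u = (58.90, -0.4112). Tangency of A1 to both parallel lines with radius 15.6 puts M and N at B ± 15.6·n: M = (0.1089, 15.60), N = (-0.1089, -15.60). Equal radii place J and H the same way about A: J = A + 15.6·n = (59.01, 15.19), H = A − 15.6·n = (58.79, -16.01). Then |BH| = |H − B| = 60.93.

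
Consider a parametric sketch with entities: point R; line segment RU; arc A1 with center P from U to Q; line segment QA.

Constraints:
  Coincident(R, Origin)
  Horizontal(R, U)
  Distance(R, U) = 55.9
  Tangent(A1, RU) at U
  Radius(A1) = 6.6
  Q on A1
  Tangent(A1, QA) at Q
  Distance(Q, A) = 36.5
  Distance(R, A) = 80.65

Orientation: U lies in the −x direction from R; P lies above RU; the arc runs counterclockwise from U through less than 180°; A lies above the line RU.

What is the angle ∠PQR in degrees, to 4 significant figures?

137.2°

Checks: ∠(PU, UR) = 90.00° ✓; |PU| = 6.600 ✓; |PQ| = 6.600 ✓; ∠(PQ, QA) = 90.00° ✓; |QA| = 36.50 ✓; |RA| = 80.65 ✓.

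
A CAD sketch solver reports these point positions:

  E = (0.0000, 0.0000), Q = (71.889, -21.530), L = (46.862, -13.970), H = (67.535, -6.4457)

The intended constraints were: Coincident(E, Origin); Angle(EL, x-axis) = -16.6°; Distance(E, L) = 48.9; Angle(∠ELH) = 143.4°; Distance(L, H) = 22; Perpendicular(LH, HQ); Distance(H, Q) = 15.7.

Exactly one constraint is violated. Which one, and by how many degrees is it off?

Perpendicular(LH, HQ) — off by 3.90°.

E = (0.00, 0.00) ✓; EL at -16.60° ✓; |EL| = 48.90 ✓; ∠ELH = 143.4° ✓; |LH| = 22.00 ✓; ∠(LH, HQ) = 93.90° ✗; |HQ| = 15.70 ✓.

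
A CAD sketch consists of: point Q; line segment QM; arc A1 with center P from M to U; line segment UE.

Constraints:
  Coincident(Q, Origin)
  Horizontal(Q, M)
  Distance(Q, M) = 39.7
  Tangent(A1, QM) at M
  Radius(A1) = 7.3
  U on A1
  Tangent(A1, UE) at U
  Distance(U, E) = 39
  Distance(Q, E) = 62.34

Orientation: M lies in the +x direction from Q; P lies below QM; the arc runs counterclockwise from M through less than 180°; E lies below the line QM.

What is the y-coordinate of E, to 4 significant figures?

-46.96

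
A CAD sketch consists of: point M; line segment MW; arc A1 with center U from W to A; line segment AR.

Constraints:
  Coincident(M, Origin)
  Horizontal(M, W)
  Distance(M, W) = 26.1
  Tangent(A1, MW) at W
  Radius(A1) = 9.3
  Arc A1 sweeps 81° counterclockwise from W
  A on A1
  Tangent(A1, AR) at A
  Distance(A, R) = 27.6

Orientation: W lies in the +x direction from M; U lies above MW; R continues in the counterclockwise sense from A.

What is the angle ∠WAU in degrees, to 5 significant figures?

49.500°

M is at the origin; MW is horizontal with |MW| = 26.1 and W on the +x side, so W = (26.100, 0.0000). A1 meets MW tangentially, so UW is at right angles to MW, so U = W + (0, 9.3) = (26.100, 9.3000). On A1, W sits at bearing -90° from U; an 81° counterclockwise sweep puts A at bearing -9°, so A = U + 9.3·(cos -9°, sin -9°) = (35.286, 7.8452). Then cos ∠WAU = AW·AU / (|AW||AU|), giving 49.500°.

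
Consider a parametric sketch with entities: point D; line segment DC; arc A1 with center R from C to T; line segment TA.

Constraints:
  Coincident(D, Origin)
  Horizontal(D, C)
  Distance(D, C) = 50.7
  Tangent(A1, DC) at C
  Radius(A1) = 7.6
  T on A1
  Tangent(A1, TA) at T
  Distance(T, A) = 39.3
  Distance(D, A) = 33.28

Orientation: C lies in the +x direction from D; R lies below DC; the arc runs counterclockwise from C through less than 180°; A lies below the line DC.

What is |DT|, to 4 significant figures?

45.57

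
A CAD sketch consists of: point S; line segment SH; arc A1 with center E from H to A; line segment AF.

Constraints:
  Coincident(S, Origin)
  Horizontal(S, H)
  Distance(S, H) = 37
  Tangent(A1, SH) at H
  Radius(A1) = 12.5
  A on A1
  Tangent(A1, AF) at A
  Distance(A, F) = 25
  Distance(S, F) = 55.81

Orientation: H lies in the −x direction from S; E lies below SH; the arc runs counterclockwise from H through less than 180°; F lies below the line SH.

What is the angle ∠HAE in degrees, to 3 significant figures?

33.2°

Checks: ∠(EH, HS) = 90.00° ✓; |EH| = 12.50 ✓; |EA| = 12.50 ✓; ∠(EA, AF) = 90.00° ✓; |AF| = 25.00 ✓; |SF| = 55.81 ✓.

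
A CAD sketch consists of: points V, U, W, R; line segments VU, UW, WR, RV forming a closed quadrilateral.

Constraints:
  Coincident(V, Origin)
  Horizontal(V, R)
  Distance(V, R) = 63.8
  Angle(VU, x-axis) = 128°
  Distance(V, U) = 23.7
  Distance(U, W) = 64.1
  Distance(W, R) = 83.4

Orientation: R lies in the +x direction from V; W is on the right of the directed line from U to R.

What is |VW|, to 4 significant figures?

45.37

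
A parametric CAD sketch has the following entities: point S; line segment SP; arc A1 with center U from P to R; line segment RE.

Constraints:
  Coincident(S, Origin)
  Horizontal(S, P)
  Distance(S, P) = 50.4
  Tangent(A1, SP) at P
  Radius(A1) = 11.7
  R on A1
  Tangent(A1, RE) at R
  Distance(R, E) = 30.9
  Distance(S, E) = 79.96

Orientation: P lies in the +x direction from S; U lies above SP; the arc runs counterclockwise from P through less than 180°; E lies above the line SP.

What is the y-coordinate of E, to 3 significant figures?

38.1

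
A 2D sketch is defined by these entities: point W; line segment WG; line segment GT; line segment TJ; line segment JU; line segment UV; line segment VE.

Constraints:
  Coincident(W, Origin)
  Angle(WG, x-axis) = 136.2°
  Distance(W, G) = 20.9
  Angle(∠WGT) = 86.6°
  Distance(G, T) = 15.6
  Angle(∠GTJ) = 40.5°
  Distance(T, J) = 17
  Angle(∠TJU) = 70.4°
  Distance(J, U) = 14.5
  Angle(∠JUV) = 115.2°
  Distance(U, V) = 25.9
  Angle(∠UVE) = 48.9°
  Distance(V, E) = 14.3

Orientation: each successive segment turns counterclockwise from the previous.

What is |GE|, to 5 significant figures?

18.083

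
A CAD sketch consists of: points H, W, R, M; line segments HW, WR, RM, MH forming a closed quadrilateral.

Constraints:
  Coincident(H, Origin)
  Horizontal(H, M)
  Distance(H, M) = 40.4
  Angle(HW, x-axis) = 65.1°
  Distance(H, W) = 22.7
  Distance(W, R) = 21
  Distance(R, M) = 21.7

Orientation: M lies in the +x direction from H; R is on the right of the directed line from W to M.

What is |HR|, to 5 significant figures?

18.847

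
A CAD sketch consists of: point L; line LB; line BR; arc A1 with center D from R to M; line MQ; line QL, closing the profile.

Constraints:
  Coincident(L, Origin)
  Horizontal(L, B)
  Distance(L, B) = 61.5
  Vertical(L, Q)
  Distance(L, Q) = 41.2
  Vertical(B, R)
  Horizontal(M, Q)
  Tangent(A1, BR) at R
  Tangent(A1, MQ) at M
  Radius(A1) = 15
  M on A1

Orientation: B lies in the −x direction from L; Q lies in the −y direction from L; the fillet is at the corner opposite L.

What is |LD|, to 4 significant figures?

53.37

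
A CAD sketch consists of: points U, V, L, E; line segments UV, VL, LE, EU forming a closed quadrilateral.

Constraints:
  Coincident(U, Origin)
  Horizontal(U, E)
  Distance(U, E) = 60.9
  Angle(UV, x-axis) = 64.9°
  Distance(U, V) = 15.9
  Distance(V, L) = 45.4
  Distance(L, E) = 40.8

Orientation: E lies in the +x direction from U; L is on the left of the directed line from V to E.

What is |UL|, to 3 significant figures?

59.3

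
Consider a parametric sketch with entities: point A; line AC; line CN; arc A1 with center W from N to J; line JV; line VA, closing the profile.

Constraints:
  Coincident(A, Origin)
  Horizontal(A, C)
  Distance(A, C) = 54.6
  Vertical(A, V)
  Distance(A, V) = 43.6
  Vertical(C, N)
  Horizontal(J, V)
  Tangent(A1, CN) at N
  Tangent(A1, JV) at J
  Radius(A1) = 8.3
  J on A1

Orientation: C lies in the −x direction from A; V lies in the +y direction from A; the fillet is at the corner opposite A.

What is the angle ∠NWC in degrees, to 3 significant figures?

76.8°

A is at the origin; AC is horizontal with |AC| = 54.6 and C on the −x side, so C = (-54.6, 0.00). A and V share the same x with |AV| = 43.6 and V on the +y side, so V = (0.00, 43.6). The virtual corner opposite A is at (-54.6, 43.6). The tangent condition forces WN to be normal to CN and A1 meets JV tangentially, so WJ is at right angles to JV, with radius 8.3, so the center W sits 8.3 in from both sides at W = (-46.3, 35.3). That places the tangent points at N = (-54.6, 35.3) on CN and J = (-46.3, 43.6) on JV. Then cos ∠NWC = WN·WC / (|WN||WC|), giving 76.8°.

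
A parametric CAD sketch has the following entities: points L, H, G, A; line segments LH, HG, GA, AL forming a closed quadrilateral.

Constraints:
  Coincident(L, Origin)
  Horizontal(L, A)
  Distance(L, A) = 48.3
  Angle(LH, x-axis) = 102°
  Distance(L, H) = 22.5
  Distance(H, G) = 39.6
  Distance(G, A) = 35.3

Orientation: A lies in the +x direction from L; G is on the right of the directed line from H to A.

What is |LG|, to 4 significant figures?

19.51

L is at the origin; LA is horizontal with |LA| = 48.3 and A in +x, so A = (48.3, 0). LH runs at 102.0° with |LH| = 22.5, so H = (-4.678, 22.01). G is determined by |HG| = 39.6 and |GA| = 35.3 together: it lies at the intersection of circle(H, 39.6) and circle(A, 35.3). With |HA| = 57.37, the foot of the radical line on HA is 31.49 from H and the perpendicular offset is √(39.6² − 31.49²) = 24.01. Taking the right-of-HA solution: G = (15.19, -12.25).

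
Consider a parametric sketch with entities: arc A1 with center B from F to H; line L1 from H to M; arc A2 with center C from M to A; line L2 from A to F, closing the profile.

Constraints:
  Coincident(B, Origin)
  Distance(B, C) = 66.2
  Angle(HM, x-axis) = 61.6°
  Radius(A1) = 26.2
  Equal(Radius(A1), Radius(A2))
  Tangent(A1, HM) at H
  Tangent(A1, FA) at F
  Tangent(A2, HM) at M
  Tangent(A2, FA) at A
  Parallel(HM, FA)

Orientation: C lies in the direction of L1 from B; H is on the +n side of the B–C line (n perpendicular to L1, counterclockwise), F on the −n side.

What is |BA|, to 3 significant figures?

71.2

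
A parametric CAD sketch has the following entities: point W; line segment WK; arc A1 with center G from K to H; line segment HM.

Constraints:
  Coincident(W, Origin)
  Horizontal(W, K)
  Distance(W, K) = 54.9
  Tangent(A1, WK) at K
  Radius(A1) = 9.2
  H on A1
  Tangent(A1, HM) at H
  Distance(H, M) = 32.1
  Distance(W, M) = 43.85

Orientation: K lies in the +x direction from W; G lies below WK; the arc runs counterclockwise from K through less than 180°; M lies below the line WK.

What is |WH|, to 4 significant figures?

47.26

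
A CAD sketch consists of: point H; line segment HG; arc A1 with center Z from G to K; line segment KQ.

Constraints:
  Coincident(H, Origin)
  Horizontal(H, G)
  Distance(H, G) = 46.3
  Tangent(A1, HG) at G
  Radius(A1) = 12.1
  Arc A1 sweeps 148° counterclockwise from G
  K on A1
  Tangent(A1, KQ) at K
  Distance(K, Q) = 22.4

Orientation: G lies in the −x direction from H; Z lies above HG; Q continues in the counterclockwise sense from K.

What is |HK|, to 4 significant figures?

45.73

The tangent condition forces ZG to be normal to HG, so Z = G + (0, 12.1) = (-46.30, 12.10). On A1, G sits at bearing -90° from Z; a 148° counterclockwise sweep puts K at bearing 58°, so K = Z + 12.1·(cos 58°, sin 58°) = (-39.89, 22.36). Then |HK| = |K − H| = 45.73.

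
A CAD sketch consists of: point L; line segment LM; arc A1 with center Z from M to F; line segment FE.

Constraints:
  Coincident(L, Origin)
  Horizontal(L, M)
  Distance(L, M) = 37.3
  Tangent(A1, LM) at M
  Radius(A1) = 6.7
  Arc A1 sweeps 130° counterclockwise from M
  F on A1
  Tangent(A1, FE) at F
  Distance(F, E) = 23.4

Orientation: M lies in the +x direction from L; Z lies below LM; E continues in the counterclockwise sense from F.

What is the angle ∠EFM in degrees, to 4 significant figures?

115.0°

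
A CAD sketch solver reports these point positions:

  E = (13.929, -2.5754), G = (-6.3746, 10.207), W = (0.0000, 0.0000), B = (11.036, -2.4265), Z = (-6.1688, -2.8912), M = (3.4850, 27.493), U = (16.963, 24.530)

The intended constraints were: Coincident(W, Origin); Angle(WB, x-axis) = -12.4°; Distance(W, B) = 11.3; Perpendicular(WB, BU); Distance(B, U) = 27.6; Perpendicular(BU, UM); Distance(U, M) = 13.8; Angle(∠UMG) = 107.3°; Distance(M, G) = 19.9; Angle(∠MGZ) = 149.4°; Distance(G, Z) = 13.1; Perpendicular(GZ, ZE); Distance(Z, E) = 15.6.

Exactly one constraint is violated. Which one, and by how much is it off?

Distance(Z, E) = 15.6 — off by 4.50.

W = (0.00, 0.00) ✓; WB at -12.40° ✓; |WB| = 11.30 ✓; ∠(WB, BU) = 90.00° ✓; |BU| = 27.60 ✓; ∠(BU, UM) = 90.00° ✓; |UM| = 13.80 ✓; ∠UMG = 107.3° ✓; |MG| = 19.90 ✓; ∠MGZ = 149.4° ✓; |GZ| = 13.10 ✓; ∠(GZ, ZE) = 90.00° ✓; |ZE| = 20.10 ✗.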